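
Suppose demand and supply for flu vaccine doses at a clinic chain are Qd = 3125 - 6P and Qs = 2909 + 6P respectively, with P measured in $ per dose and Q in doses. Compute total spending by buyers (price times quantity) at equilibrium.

Total spending by buyers = 54306

The market clears where 3125 - 6P = 2909 + 6P. Rearranging, 12P = 216, hence P* = 18.
From the demand curve, Q* = 3125 - 6(18) = 3017.
Total spending by buyers = P* × Q* = 18 × 3017 = 54306.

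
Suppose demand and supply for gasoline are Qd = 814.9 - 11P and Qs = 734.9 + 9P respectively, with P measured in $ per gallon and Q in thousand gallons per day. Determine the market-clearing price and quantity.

Set Qd = Qs: 814.9 - 11P = 734.9 + 9P, so 80 = 20P and P* = 4.
Substitute back: Q* = 814.9 - 11(4) = 770.9.

P* = 4, Q* = 770.9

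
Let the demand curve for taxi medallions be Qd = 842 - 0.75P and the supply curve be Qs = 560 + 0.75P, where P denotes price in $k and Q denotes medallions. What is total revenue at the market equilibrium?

Total revenue = 131788

At equilibrium Qd = Qs, so 842 - 0.75P = 560 + 0.75P; collecting terms, 282 = 1.5P and P* = 188.
Plugging P* into demand: Q* = 842 - 0.75(188) = 701.
Total revenue = P* × Q* = 188 × 701 = 131788.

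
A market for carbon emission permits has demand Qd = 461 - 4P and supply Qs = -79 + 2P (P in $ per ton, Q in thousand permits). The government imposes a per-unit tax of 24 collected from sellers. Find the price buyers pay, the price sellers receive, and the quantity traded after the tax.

P_b = 98, P_s = 74, Q = 69

With a tax of 24 on sellers, they supply based on the net price P_s = P_b - 24, so Qs = -127 + 2P_b.
Equate demand and the shifted supply: 461 - 4P_b = -127 + 2P_b, giving 6P_b = 588, so P_b = 98.
Then P_s = 98 - 24 = 74 and Q = 461 - 4(98) = 69.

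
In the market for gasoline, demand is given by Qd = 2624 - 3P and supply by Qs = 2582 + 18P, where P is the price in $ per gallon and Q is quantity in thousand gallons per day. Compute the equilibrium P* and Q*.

Set Qd = Qs: 2624 - 3P = 2582 + 18P, so 42 = 21P and P* = 2.
Plugging P* into demand: Q* = 2624 - 3(2) = 2618.

P* = 2, Q* = 2618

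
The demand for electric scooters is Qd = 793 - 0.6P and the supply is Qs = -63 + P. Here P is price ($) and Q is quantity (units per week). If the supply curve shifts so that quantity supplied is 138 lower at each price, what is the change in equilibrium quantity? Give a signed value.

ΔQ = -51.75

Equating demand and supply, 793 - 0.6P = -63 + P gives 1.6P = 856, so P* = 535.
Then Q* = 793 - 0.6(535) = 472.
After the shift, supply is Qs = -201 + P.
Re-solving, 1.6P = 994 gives P = 621.25 and Q = 420.25.
ΔQ = 420.25 - 472 = -51.75.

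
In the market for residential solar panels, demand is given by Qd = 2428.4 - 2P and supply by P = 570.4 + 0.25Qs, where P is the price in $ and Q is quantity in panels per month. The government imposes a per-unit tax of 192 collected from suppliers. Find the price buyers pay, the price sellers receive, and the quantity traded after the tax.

Rewriting in direct form: Qs = -2281.6 + 4P.
With a tax of 192 on suppliers, they supply based on the net price P_s = P_b - 192, so Qs = -3049.6 + 4P_b.
Set Qd = Qs: 2428.4 - 2P_b = -3049.6 + 4P_b, so 5478 = 6P_b and P_b = 913.
Then P_s = 913 - 192 = 721 and Q = 2428.4 - 2(913) = 602.4.

P_b = 913, P_s = 721, Q = 602.4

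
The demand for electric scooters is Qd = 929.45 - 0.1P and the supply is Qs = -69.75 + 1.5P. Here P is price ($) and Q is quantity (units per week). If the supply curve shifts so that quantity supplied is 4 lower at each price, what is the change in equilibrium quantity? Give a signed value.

Set Qd = Qs: 929.45 - 0.1P = -69.75 + 1.5P, so 999.2 = 1.6P and P* = 624.5.
Substitute back: Q* = 929.45 - 0.1(624.5) = 867.
After the shift, supply is Qs = -73.75 + 1.5P.
The new intersection has 1003.2 = 1.6P, i.e. P = 627, Q = 866.75.
ΔQ = 866.75 - 867 = -0.25.

ΔQ = -0.25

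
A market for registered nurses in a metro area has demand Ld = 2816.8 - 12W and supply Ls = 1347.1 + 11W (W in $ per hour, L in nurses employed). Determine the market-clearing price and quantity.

W* = 63.9, L* = 2050

Equating demand and supply, 2816.8 - 12W = 1347.1 + 11W gives 23W = 1469.7, so W* = 63.9.
Plugging W* into demand: L* = 2816.8 - 12(63.9) = 2050.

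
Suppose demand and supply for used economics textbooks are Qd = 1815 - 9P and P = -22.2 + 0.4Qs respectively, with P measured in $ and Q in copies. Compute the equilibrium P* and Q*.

P* = 153, Q* = 438

Inverting to quantity form: Qs = 55.5 + 2.5P.
At equilibrium Qd = Qs, so 1815 - 9P = 55.5 + 2.5P; collecting terms, 1759.5 = 11.5P and P* = 153.
From the demand curve, Q* = 1815 - 9(153) = 438.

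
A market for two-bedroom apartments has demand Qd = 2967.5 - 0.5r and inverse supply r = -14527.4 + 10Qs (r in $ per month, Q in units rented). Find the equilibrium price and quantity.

r* = 2524.6, Q* = 1705.2

In direct form, Qs = 1452.74 + 0.1r.
Set Qd = Qs: 2967.5 - 0.5r = 1452.74 + 0.1r, so 1514.76 = 0.6r and r* = 2524.6.
Substitute back: Q* = 2967.5 - 0.5(2524.6) = 1705.2.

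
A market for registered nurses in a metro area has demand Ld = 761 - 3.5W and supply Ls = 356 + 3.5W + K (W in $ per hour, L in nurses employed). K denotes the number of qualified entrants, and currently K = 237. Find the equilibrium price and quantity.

W* = 24, L* = 677

With K = 237, supply is Ls = 593 + 3.5W.
At equilibrium Ld = Ls, so 761 - 3.5W = 593 + 3.5W; collecting terms, 168 = 7W and W* = 24.
Substitute back: L* = 761 - 3.5(24) = 677.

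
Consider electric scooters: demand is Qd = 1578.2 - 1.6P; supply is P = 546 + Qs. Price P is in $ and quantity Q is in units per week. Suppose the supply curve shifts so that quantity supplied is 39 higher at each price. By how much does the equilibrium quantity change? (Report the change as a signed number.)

ΔQ = 24

Solving each curve for Q: Qs = -546 + P.
The market clears where 1578.2 - 1.6P = -546 + P. Rearranging, 2.6P = 2124.2, hence P* = 817.
From the demand curve, Q* = 1578.2 - 1.6(817) = 271.
After the shift, supply is Qs = -507 + P.
New equilibrium: 2085.2 = 2.6P, so P = 802 and Q = 295.
ΔQ = 295 - 271 = 24.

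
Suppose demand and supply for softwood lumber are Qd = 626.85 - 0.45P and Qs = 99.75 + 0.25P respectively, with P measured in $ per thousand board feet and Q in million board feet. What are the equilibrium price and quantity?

Equating demand and supply, 626.85 - 0.45P = 99.75 + 0.25P gives 0.7P = 527.1, so P* = 753.
Then Q* = 626.85 - 0.45(753) = 288.

P* = 753, Q* = 288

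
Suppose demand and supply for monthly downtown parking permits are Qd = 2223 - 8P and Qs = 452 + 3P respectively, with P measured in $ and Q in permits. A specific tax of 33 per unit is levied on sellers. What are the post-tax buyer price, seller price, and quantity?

With a tax of 33 on sellers, they supply based on the net price P_s = P_b - 33, so Qs = 353 + 3P_b.
Equate demand and the shifted supply: 2223 - 8P_b = 353 + 3P_b, giving 11P_b = 1870, so P_b = 170.
Then P_s = 170 - 33 = 137 and Q = 2223 - 8(170) = 863.

P_b = 170, P_s = 137, Q = 863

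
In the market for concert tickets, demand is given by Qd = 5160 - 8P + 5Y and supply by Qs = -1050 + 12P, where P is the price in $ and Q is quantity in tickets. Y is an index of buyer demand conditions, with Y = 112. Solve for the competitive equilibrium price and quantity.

P* = 338.5, Q* = 3012

With Y = 112, demand is Qd = 5720 - 8P.
Set Qd = Qs: 5720 - 8P = -1050 + 12P, so 6770 = 20P and P* = 338.5.
Substitute back: Q* = 5720 - 8(338.5) = 3012.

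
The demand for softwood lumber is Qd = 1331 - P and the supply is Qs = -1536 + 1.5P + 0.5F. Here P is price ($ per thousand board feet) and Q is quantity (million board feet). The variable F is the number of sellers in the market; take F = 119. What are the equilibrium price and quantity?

P* = 1123, Q* = 208

With F = 119, supply is Qs = -1476.5 + 1.5P.
At equilibrium Qd = Qs, so 1331 - P = -1476.5 + 1.5P; collecting terms, 2807.5 = 2.5P and P* = 1123.
Then Q* = 1331 - 1123 = 208.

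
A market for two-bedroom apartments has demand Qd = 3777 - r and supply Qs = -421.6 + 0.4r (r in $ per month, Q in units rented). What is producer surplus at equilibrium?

Producer surplus = 756605

At equilibrium Qd = Qs, so 3777 - r = -421.6 + 0.4r; collecting terms, 4198.6 = 1.4r and r* = 2999.
Plugging r* into demand: Q* = 3777 - 2999 = 778.
Supply choke price (Qs = 0): r = 1054. Producer surplus = ½ × (2999 - 1054) × 778 = 756605.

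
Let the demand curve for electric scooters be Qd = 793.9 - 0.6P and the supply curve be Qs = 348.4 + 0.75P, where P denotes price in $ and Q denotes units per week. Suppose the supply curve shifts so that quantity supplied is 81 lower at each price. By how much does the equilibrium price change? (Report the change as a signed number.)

At equilibrium Qd = Qs, so 793.9 - 0.6P = 348.4 + 0.75P; collecting terms, 445.5 = 1.35P and P* = 330.
From the demand curve, Q* = 793.9 - 0.6(330) = 595.9.
After the shift, supply is Qs = 267.4 + 0.75P.
The new intersection has 526.5 = 1.35P, i.e. P = 390, Q = 559.9.
ΔP = 390 - 330 = 60.

ΔP = 60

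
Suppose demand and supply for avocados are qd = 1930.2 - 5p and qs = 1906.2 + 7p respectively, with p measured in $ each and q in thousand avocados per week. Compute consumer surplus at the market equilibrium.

At equilibrium qd = qs, so 1930.2 - 5p = 1906.2 + 7p; collecting terms, 24 = 12p and p* = 2.
Plugging p* into demand: q* = 1930.2 - 5(2) = 1920.2.
Demand choke price (qd = 0): p = 1930.2/5 = 386.04. Consumer surplus = ½ × (386.04 - 2) × 1920.2 = 368716.804.

Consumer surplus = 368716.804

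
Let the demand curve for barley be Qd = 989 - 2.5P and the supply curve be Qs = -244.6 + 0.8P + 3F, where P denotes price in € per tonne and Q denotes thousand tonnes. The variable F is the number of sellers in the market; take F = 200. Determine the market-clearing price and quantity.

With F = 200, supply is Qs = 355.4 + 0.8P.
Set Qd = Qs: 989 - 2.5P = 355.4 + 0.8P, so 633.6 = 3.3P and P* = 192.
Then Q* = 989 - 2.5(192) = 509.

P* = 192, Q* = 509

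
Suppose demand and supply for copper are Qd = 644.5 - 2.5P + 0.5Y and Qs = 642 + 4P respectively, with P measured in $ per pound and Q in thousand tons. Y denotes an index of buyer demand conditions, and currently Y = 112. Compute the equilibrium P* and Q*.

P* = 9, Q* = 678

With Y = 112, demand is Qd = 700.5 - 2.5P.
At equilibrium Qd = Qs, so 700.5 - 2.5P = 642 + 4P; collecting terms, 58.5 = 6.5P and P* = 9.
Then Q* = 700.5 - 2.5(9) = 678.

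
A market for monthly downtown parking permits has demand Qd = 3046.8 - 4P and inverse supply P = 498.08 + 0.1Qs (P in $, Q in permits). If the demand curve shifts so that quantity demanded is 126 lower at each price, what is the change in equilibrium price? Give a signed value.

ΔP = -9

Solving each curve for Q: Qs = -4980.8 + 10P.
The market clears where 3046.8 - 4P = -4980.8 + 10P. Rearranging, 14P = 8027.6, hence P* = 573.4.
Plugging P* into demand: Q* = 3046.8 - 4(573.4) = 753.2.
After the shift, demand is Qd = 2920.8 - 4P.
The new intersection has 7901.6 = 14P, i.e. P = 564.4, Q = 663.2.
ΔP = 564.4 - 573.4 = -9.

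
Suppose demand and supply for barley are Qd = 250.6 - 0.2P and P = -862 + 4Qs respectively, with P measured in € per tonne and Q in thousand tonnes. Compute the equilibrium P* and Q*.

P* = 78, Q* = 235

Inverting to quantity form: Qs = 215.5 + 0.25P.
Set Qd = Qs: 250.6 - 0.2P = 215.5 + 0.25P, so 35.1 = 0.45P and P* = 78.
Plugging P* into demand: Q* = 250.6 - 0.2(78) = 235.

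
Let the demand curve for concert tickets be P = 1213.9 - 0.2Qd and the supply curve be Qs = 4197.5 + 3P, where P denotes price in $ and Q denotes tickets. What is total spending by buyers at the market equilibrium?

Total spending by buyers = 1146483

Rewriting in direct form: Qd = 6069.5 - 5P.
The market clears where 6069.5 - 5P = 4197.5 + 3P. Rearranging, 8P = 1872, hence P* = 234.
From the demand curve, Q* = 6069.5 - 5(234) = 4899.5.
Total spending by buyers = P* × Q* = 234 × 4899.5 = 1146483.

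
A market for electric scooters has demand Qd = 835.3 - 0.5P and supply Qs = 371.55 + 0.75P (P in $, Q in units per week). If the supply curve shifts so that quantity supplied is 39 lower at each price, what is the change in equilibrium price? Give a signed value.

The market clears where 835.3 - 0.5P = 371.55 + 0.75P. Rearranging, 1.25P = 463.75, hence P* = 371.
Plugging P* into demand: Q* = 835.3 - 0.5(371) = 649.8.
After the shift, supply is Qs = 332.55 + 0.75P.
The new intersection has 502.75 = 1.25P, i.e. P = 402.2, Q = 634.2.
ΔP = 402.2 - 371 = 31.2.

ΔP = 31.2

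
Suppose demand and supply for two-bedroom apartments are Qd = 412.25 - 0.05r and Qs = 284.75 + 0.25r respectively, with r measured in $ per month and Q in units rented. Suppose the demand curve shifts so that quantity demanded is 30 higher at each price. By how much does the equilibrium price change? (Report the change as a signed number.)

The market clears where 412.25 - 0.05r = 284.75 + 0.25r. Rearranging, 0.3r = 127.5, hence r* = 425.
Substitute back: Q* = 412.25 - 0.05(425) = 391.
After the shift, demand is Qd = 442.25 - 0.05r.
New equilibrium: 157.5 = 0.3r, so r = 525 and Q = 416.
Δr = 525 - 425 = 100.

Δr = 100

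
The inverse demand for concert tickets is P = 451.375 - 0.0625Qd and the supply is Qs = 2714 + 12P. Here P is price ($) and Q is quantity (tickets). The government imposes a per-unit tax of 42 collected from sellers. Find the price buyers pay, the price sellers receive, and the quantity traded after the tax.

P_b = 179, P_s = 137, Q = 4358

In direct form, Qd = 7222 - 16P.
Sellers keep P_s = P_b - 42 per unit, so supply in terms of the buyer price is Qs = 2210 + 12P_b.
Set Qd = Qs: 7222 - 16P_b = 2210 + 12P_b, so 5012 = 28P_b and P_b = 179.
So P_s = 137 and the quantity traded is Q = 7222 - 16(179) = 4358.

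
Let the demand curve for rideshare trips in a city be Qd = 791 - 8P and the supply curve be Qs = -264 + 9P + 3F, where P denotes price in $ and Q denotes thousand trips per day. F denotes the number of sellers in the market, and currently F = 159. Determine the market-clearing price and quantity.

With F = 159, supply is Qs = 213 + 9P.
Equating demand and supply, 791 - 8P = 213 + 9P gives 17P = 578, so P* = 34.
Then Q* = 791 - 8(34) = 519.

P* = 34, Q* = 519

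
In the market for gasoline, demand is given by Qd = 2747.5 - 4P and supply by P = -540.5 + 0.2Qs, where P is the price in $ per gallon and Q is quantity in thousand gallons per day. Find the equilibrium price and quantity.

P* = 5, Q* = 2727.5

Inverting to quantity form: Qs = 2702.5 + 5P.
Equating demand and supply, 2747.5 - 4P = 2702.5 + 5P gives 9P = 45, so P* = 5.
Plugging P* into demand: Q* = 2747.5 - 4(5) = 2727.5.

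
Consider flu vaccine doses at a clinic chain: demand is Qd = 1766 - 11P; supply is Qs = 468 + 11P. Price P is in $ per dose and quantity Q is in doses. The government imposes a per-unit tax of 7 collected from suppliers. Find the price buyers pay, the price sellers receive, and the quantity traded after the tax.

With a tax of 7 on suppliers, they supply based on the net price P_s = P_b - 7, so Qs = 391 + 11P_b.
Equate demand and the shifted supply: 1766 - 11P_b = 391 + 11P_b, giving 22P_b = 1375, so P_b = 62.5.
So P_s = 55.5 and the quantity traded is Q = 1766 - 11(62.5) = 1078.5.

P_b = 62.5, P_s = 55.5, Q = 1078.5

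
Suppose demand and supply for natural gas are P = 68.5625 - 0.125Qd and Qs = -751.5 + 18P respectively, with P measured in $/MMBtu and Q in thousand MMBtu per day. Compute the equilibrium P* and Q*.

P* = 50, Q* = 148.5

In direct form, Qd = 548.5 - 8P.
At equilibrium Qd = Qs, so 548.5 - 8P = -751.5 + 18P; collecting terms, 1300 = 26P and P* = 50.
Substitute back: Q* = 548.5 - 8(50) = 148.5.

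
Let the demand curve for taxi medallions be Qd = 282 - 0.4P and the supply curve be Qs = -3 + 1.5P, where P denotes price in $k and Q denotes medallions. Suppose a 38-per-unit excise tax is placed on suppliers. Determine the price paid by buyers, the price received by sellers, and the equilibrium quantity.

Suppliers keep P_s = P_b - 38 per unit, so supply in terms of the buyer price is Qs = -60 + 1.5P_b.
Equate demand and the shifted supply: 282 - 0.4P_b = -60 + 1.5P_b, giving 1.9P_b = 342, so P_b = 180.
So P_s = 142 and the quantity traded is Q = 282 - 0.4(180) = 210.

P_b = 180, P_s = 142, Q = 210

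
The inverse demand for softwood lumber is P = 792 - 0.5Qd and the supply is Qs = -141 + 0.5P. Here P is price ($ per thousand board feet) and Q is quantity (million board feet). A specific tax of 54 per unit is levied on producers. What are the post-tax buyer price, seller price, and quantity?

P_b = 700.8, P_s = 646.8, Q = 182.4

Rewriting in direct form: Qd = 1584 - 2P.
Producers keep P_s = P_b - 54 per unit, so supply in terms of the buyer price is Qs = -168 + 0.5P_b.
Set Qd = Qs: 1584 - 2P_b = -168 + 0.5P_b, so 1752 = 2.5P_b and P_b = 700.8.
So P_s = 646.8 and the quantity traded is Q = 1584 - 2(700.8) = 182.4.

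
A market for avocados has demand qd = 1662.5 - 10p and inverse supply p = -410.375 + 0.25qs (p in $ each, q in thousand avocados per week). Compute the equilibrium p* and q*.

Inverting to quantity form: qs = 1641.5 + 4p.
At equilibrium qd = qs, so 1662.5 - 10p = 1641.5 + 4p; collecting terms, 21 = 14p and p* = 1.5.
Then q* = 1662.5 - 10(1.5) = 1647.5.

p* = 1.5, q* = 1647.5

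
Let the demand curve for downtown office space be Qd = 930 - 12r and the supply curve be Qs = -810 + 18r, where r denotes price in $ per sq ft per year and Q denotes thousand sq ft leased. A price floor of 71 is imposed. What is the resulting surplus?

Surplus = 390

At r = 71: Qd = 78 and Qs = 468.
Surplus = Qs - Qd = 468 - 78 = 390.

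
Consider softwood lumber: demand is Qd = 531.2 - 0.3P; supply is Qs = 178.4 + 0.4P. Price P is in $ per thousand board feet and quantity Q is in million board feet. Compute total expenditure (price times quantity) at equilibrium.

The market clears where 531.2 - 0.3P = 178.4 + 0.4P. Rearranging, 0.7P = 352.8, hence P* = 504.
Plugging P* into demand: Q* = 531.2 - 0.3(504) = 380.
Total expenditure = P* × Q* = 504 × 380 = 191520.

Total expenditure = 191520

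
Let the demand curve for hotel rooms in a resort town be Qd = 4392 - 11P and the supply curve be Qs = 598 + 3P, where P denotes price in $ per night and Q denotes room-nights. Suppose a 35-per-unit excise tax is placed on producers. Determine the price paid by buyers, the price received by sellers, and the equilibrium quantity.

P_b = 278.5, P_s = 243.5, Q = 1328.5

The tax drives a wedge P_b - P_s = 35. Substituting P_s = P_b - 35 into supply: Qs = 493 + 3P_b.
Market clearing requires 4392 - 11P_b = 493 + 3P_b; hence 3899 = 14P_b and P_b = 278.5.
So P_s = 243.5 and the quantity traded is Q = 4392 - 11(278.5) = 1328.5.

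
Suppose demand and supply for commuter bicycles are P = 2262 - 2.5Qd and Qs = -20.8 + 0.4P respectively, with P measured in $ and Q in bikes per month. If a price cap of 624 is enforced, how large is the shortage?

Shortage = 426.4

In direct form, Qd = 904.8 - 0.4P.
At P = 624: Qd = 655.2 and Qs = 228.8.
Shortage = Qd - Qs = 655.2 - 228.8 = 426.4.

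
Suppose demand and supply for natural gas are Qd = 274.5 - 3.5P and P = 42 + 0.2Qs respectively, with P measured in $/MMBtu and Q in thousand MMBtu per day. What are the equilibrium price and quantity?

Rewriting in direct form: Qs = -210 + 5P.
The market clears where 274.5 - 3.5P = -210 + 5P. Rearranging, 8.5P = 484.5, hence P* = 57.
Then Q* = 274.5 - 3.5(57) = 75.

P* = 57, Q* = 75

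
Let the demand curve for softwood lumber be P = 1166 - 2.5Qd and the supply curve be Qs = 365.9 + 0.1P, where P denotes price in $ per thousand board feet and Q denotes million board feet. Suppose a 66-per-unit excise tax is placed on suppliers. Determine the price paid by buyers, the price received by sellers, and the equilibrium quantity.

Rewriting in direct form: Qd = 466.4 - 0.4P.
Suppliers keep P_s = P_b - 66 per unit, so supply in terms of the buyer price is Qs = 359.3 + 0.1P_b.
Equate demand and the shifted supply: 466.4 - 0.4P_b = 359.3 + 0.1P_b, giving 0.5P_b = 107.1, so P_b = 214.2.
So P_s = 148.2 and the quantity traded is Q = 466.4 - 0.4(214.2) = 380.72.

P_b = 214.2, P_s = 148.2, Q = 380.72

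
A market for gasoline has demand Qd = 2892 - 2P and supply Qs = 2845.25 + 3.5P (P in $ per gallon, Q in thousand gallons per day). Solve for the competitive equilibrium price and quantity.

P* = 8.5, Q* = 2875

At equilibrium Qd = Qs, so 2892 - 2P = 2845.25 + 3.5P; collecting terms, 46.75 = 5.5P and P* = 8.5.
Plugging P* into demand: Q* = 2892 - 2(8.5) = 2875.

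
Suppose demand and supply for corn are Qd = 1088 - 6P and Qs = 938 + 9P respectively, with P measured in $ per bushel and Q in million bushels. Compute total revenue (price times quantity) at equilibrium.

Total revenue = 10280

Set Qd = Qs: 1088 - 6P = 938 + 9P, so 150 = 15P and P* = 10.
Substitute back: Q* = 1088 - 6(10) = 1028.
Total revenue = P* × Q* = 10 × 1028 = 10280.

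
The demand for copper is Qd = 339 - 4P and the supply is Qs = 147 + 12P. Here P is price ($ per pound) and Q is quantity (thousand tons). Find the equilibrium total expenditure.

Total expenditure = 3492

The market clears where 339 - 4P = 147 + 12P. Rearranging, 16P = 192, hence P* = 12.
Substitute back: Q* = 339 - 4(12) = 291.
Total expenditure = P* × Q* = 12 × 291 = 3492.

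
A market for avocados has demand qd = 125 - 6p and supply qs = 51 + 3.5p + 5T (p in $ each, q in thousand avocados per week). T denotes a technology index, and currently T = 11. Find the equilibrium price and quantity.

p* = 2, q* = 113

With T = 11, supply is qs = 106 + 3.5p.
Set qd = qs: 125 - 6p = 106 + 3.5p, so 19 = 9.5p and p* = 2.
Plugging p* into demand: q* = 125 - 6(2) = 113.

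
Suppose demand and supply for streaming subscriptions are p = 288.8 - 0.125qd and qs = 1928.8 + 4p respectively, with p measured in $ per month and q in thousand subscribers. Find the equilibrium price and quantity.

p* = 31.8, q* = 2056

Solving each curve for q: qd = 2310.4 - 8p.
Equating demand and supply, 2310.4 - 8p = 1928.8 + 4p gives 12p = 381.6, so p* = 31.8.
From the demand curve, q* = 2310.4 - 8(31.8) = 2056.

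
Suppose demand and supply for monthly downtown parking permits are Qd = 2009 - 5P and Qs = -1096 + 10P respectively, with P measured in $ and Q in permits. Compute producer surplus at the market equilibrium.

At equilibrium Qd = Qs, so 2009 - 5P = -1096 + 10P; collecting terms, 3105 = 15P and P* = 207.
Substitute back: Q* = 2009 - 5(207) = 974.
Supply choke price (Qs = 0): P = 109.6. Producer surplus = ½ × (207 - 109.6) × 974 = 47433.8.

Producer surplus = 47433.8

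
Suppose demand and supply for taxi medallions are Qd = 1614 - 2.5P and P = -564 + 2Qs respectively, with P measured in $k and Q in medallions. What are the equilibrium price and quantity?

Inverting to quantity form: Qs = 282 + 0.5P.
Equating demand and supply, 1614 - 2.5P = 282 + 0.5P gives 3P = 1332, so P* = 444.
Then Q* = 1614 - 2.5(444) = 504.

P* = 444, Q* = 504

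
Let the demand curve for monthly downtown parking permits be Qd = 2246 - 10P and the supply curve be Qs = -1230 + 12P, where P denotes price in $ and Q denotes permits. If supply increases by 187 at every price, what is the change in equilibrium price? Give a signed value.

ΔP = -8.5

At equilibrium Qd = Qs, so 2246 - 10P = -1230 + 12P; collecting terms, 3476 = 22P and P* = 158.
Substitute back: Q* = 2246 - 10(158) = 666.
After the shift, supply is Qs = -1043 + 12P.
Re-solving, 22P = 3289 gives P = 149.5 and Q = 751.
ΔP = 149.5 - 158 = -8.5.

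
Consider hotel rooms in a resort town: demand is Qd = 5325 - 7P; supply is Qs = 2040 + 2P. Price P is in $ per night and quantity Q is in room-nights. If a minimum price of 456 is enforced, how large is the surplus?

Surplus = 819

With P fixed at 456, quantity demanded is 2133 and quantity supplied is 2952.
Surplus = Qs - Qd = 2952 - 2133 = 819.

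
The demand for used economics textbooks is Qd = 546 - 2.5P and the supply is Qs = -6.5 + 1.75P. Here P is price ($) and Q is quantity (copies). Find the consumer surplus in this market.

At equilibrium Qd = Qs, so 546 - 2.5P = -6.5 + 1.75P; collecting terms, 552.5 = 4.25P and P* = 130.
From the demand curve, Q* = 546 - 2.5(130) = 221.
Demand choke price (Qd = 0): P = 546/2.5 = 218.4. Consumer surplus = ½ × (218.4 - 130) × 221 = 9768.2.

Consumer surplus = 9768.2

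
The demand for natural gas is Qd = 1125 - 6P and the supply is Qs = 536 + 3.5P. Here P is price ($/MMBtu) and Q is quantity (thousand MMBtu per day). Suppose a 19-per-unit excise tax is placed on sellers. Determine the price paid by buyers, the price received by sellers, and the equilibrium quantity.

With a tax of 19 on sellers, they supply based on the net price P_s = P_b - 19, so Qs = 469.5 + 3.5P_b.
Equate demand and the shifted supply: 1125 - 6P_b = 469.5 + 3.5P_b, giving 9.5P_b = 655.5, so P_b = 69.
So P_s = 50 and the quantity traded is Q = 1125 - 6(69) = 711.

P_b = 69, P_s = 50, Q = 711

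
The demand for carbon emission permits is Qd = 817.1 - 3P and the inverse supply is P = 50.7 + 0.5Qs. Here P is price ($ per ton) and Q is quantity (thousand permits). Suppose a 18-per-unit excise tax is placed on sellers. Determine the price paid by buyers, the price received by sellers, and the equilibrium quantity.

Solving each curve for Q: Qs = -101.4 + 2P.
Sellers keep P_s = P_b - 18 per unit, so supply in terms of the buyer price is Qs = -137.4 + 2P_b.
Market clearing requires 817.1 - 3P_b = -137.4 + 2P_b; hence 954.5 = 5P_b and P_b = 190.9.
So P_s = 172.9 and the quantity traded is Q = 817.1 - 3(190.9) = 244.4.

P_b = 190.9, P_s = 172.9, Q = 244.4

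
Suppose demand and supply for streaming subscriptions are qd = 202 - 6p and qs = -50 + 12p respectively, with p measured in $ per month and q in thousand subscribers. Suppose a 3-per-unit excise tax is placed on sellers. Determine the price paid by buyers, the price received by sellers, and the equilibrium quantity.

p_b = 16, p_s = 13, q = 106

The tax drives a wedge p_b - p_s = 3. Substituting p_s = p_b - 3 into supply: qs = -86 + 12p_b.
Set qd = qs: 202 - 6p_b = -86 + 12p_b, so 288 = 18p_b and p_b = 16.
So p_s = 13 and the quantity traded is q = 202 - 6(16) = 106.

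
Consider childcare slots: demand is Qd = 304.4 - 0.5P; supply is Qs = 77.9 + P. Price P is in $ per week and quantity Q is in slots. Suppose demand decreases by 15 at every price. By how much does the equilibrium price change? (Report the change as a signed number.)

Set Qd = Qs: 304.4 - 0.5P = 77.9 + P, so 226.5 = 1.5P and P* = 151.
Substitute back: Q* = 304.4 - 0.5(151) = 228.9.
After the shift, demand is Qd = 289.4 - 0.5P.
The new intersection has 211.5 = 1.5P, i.e. P = 141, Q = 218.9.
ΔP = 141 - 151 = -10.

ΔP = -10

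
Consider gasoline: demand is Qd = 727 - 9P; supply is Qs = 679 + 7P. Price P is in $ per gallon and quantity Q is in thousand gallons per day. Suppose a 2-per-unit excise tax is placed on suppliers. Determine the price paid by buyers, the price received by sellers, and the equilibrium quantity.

P_b = 3.875, P_s = 1.875, Q = 692.125

With a tax of 2 on suppliers, they supply based on the net price P_s = P_b - 2, so Qs = 665 + 7P_b.
Equate demand and the shifted supply: 727 - 9P_b = 665 + 7P_b, giving 16P_b = 62, so P_b = 3.875.
So P_s = 1.875 and the quantity traded is Q = 727 - 9(3.875) = 692.125.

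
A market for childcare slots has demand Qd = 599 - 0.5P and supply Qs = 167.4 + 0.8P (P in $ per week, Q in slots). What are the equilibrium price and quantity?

Set Qd = Qs: 599 - 0.5P = 167.4 + 0.8P, so 431.6 = 1.3P and P* = 332.
Then Q* = 599 - 0.5(332) = 433.

P* = 332, Q* = 433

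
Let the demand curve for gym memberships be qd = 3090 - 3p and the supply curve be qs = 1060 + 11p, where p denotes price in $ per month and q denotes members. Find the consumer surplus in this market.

Consumer surplus = 1174837.5

At equilibrium qd = qs, so 3090 - 3p = 1060 + 11p; collecting terms, 2030 = 14p and p* = 145.
From the demand curve, q* = 3090 - 3(145) = 2655.
Demand choke price (qd = 0): p = 3090/3 = 1030. Consumer surplus = ½ × (1030 - 145) × 2655 = 1174837.5.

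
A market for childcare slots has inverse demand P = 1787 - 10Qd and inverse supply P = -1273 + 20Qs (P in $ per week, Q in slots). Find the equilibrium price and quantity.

In direct form, Qd = 178.7 - 0.1P and Qs = 63.65 + 0.05P.
Equating demand and supply, 178.7 - 0.1P = 63.65 + 0.05P gives 0.15P = 115.05, so P* = 767.
Plugging P* into demand: Q* = 178.7 - 0.1(767) = 102.

P* = 767, Q* = 102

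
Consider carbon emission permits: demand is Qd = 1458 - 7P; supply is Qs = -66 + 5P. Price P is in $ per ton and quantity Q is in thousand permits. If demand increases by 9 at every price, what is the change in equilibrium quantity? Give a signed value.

ΔQ = 3.75

The market clears where 1458 - 7P = -66 + 5P. Rearranging, 12P = 1524, hence P* = 127.
From the demand curve, Q* = 1458 - 7(127) = 569.
After the shift, demand is Qd = 1467 - 7P.
Re-solving, 12P = 1533 gives P = 127.75 and Q = 572.75.
ΔQ = 572.75 - 569 = 3.75.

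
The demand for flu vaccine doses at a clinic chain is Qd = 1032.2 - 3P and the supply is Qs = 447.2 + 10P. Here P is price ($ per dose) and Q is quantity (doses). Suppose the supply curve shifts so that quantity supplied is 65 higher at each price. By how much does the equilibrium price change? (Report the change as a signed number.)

ΔP = -5

The market clears where 1032.2 - 3P = 447.2 + 10P. Rearranging, 13P = 585, hence P* = 45.
Plugging P* into demand: Q* = 1032.2 - 3(45) = 897.2.
After the shift, supply is Qs = 512.2 + 10P.
Re-solving, 13P = 520 gives P = 40 and Q = 912.2.
ΔP = 40 - 45 = -5.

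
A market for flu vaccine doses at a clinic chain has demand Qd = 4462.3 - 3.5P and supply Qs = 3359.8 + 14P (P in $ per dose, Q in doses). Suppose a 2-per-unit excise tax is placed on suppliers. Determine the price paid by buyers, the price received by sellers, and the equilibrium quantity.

P_b = 64.6, P_s = 62.6, Q = 4236.2

Suppliers keep P_s = P_b - 2 per unit, so supply in terms of the buyer price is Qs = 3331.8 + 14P_b.
Equate demand and the shifted supply: 4462.3 - 3.5P_b = 3331.8 + 14P_b, giving 17.5P_b = 1130.5, so P_b = 64.6.
So P_s = 62.6 and the quantity traded is Q = 4462.3 - 3.5(64.6) = 4236.2.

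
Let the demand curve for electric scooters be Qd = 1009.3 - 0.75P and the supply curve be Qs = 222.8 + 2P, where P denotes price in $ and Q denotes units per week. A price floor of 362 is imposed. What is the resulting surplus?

Surplus = 209

Evaluating both curves at the floor price 362 gives Qd = 737.8, Qs = 946.8.
Surplus = Qs - Qd = 946.8 - 737.8 = 209.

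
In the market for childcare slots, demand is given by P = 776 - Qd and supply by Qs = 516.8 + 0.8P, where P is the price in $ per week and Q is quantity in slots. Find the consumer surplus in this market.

Consumer surplus = 199712

Solving each curve for Q: Qd = 776 - P.
The market clears where 776 - P = 516.8 + 0.8P. Rearranging, 1.8P = 259.2, hence P* = 144.
Then Q* = 776 - 144 = 632.
Demand choke price (Qd = 0): P = 776. Consumer surplus = ½ × (776 - 144) × 632 = 199712.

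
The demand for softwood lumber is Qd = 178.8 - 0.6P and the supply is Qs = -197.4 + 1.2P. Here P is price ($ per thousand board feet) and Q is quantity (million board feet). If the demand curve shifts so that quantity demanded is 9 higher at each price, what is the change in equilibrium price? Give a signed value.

ΔP = 5

At equilibrium Qd = Qs, so 178.8 - 0.6P = -197.4 + 1.2P; collecting terms, 376.2 = 1.8P and P* = 209.
From the demand curve, Q* = 178.8 - 0.6(209) = 53.4.
After the shift, demand is Qd = 187.8 - 0.6P.
Re-solving, 1.8P = 385.2 gives P = 214 and Q = 59.4.
ΔP = 214 - 209 = 5.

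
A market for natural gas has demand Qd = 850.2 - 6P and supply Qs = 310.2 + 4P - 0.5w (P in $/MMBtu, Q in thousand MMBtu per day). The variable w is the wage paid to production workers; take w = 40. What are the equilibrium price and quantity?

P* = 56, Q* = 514.2

With w = 40, supply is Qs = 290.2 + 4P.
Equating demand and supply, 850.2 - 6P = 290.2 + 4P gives 10P = 560, so P* = 56.
Then Q* = 850.2 - 6(56) = 514.2.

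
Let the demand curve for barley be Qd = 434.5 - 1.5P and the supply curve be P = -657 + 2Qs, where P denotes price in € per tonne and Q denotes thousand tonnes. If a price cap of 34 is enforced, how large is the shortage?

In direct form, Qs = 328.5 + 0.5P.
Evaluating both curves at the ceiling price 34 gives Qd = 383.5, Qs = 345.5.
Shortage = Qd - Qs = 383.5 - 345.5 = 38.

Shortage = 38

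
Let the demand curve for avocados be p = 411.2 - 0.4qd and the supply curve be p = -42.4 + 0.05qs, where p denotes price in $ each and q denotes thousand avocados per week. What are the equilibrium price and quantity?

p* = 8, q* = 1008

Inverting to quantity form: qd = 1028 - 2.5p and qs = 848 + 20p.
The market clears where 1028 - 2.5p = 848 + 20p. Rearranging, 22.5p = 180, hence p* = 8.
Plugging p* into demand: q* = 1028 - 2.5(8) = 1008.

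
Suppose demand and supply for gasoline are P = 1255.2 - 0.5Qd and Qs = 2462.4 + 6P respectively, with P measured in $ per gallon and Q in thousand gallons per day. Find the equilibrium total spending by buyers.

Rewriting in direct form: Qd = 2510.4 - 2P.
Set Qd = Qs: 2510.4 - 2P = 2462.4 + 6P, so 48 = 8P and P* = 6.
From the demand curve, Q* = 2510.4 - 2(6) = 2498.4.
Total spending by buyers = P* × Q* = 6 × 2498.4 = 14990.4.

Total spending by buyers = 14990.4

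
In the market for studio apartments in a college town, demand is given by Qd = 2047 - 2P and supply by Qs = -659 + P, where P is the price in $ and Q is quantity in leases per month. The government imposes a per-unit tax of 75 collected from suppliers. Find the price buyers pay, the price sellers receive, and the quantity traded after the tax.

The tax drives a wedge P_b - P_s = 75. Substituting P_s = P_b - 75 into supply: Qs = -734 + P_b.
Market clearing requires 2047 - 2P_b = -734 + P_b; hence 2781 = 3P_b and P_b = 927.
So P_s = 852 and the quantity traded is Q = 2047 - 2(927) = 193.

P_b = 927, P_s = 852, Q = 193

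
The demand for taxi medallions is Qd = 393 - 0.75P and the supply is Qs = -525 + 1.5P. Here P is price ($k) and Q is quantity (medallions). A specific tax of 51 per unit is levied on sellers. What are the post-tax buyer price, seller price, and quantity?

P_b = 442, P_s = 391, Q = 61.5

The tax drives a wedge P_b - P_s = 51. Substituting P_s = P_b - 51 into supply: Qs = -601.5 + 1.5P_b.
Set Qd = Qs: 393 - 0.75P_b = -601.5 + 1.5P_b, so 994.5 = 2.25P_b and P_b = 442.
Then P_s = 442 - 51 = 391 and Q = 393 - 0.75(442) = 61.5.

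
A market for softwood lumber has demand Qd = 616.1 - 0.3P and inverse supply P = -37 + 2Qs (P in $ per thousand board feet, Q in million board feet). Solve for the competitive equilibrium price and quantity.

P* = 747, Q* = 392

Rewriting in direct form: Qs = 18.5 + 0.5P.
Set Qd = Qs: 616.1 - 0.3P = 18.5 + 0.5P, so 597.6 = 0.8P and P* = 747.
Substitute back: Q* = 616.1 - 0.3(747) = 392.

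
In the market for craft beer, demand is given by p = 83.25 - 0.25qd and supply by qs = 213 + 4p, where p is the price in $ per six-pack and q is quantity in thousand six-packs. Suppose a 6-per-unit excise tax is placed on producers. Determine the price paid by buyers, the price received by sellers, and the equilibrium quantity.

p_b = 18, p_s = 12, q = 261

In direct form, qd = 333 - 4p.
The tax drives a wedge p_b - p_s = 6. Substituting p_s = p_b - 6 into supply: qs = 189 + 4p_b.
Set qd = qs: 333 - 4p_b = 189 + 4p_b, so 144 = 8p_b and p_b = 18.
Then p_s = 18 - 6 = 12 and q = 333 - 4(18) = 261.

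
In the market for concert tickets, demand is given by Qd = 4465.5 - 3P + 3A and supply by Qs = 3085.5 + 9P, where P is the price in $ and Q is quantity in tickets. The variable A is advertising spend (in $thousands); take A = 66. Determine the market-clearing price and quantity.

P* = 131.5, Q* = 4269

With A = 66, demand is Qd = 4663.5 - 3P.
Set Qd = Qs: 4663.5 - 3P = 3085.5 + 9P, so 1578 = 12P and P* = 131.5.
Plugging P* into demand: Q* = 4663.5 - 3(131.5) = 4269.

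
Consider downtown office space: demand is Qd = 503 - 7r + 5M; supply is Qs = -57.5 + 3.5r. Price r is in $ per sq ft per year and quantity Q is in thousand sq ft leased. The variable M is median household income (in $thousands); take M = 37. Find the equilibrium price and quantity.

With M = 37, demand is Qd = 688 - 7r.
Equating demand and supply, 688 - 7r = -57.5 + 3.5r gives 10.5r = 745.5, so r* = 71.
Substitute back: Q* = 688 - 7(71) = 191.

r* = 71, Q* = 191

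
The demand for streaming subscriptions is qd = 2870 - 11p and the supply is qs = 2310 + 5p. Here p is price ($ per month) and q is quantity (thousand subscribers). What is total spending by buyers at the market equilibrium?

Total spending by buyers = 86975

The market clears where 2870 - 11p = 2310 + 5p. Rearranging, 16p = 560, hence p* = 35.
Then q* = 2870 - 11(35) = 2485.
Total spending by buyers = p* × q* = 35 × 2485 = 86975.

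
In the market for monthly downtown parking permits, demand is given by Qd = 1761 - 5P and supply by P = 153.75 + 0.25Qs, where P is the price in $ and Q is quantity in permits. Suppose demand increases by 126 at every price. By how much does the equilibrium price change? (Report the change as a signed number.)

In direct form, Qs = -615 + 4P.
The market clears where 1761 - 5P = -615 + 4P. Rearranging, 9P = 2376, hence P* = 264.
Substitute back: Q* = 1761 - 5(264) = 441.
After the shift, demand is Qd = 1887 - 5P.
New equilibrium: 2502 = 9P, so P = 278 and Q = 497.
ΔP = 278 - 264 = 14.

ΔP = 14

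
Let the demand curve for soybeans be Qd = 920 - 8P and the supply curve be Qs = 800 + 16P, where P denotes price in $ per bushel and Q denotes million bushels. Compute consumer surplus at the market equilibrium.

At equilibrium Qd = Qs, so 920 - 8P = 800 + 16P; collecting terms, 120 = 24P and P* = 5.
Then Q* = 920 - 8(5) = 880.
Demand choke price (Qd = 0): P = 920/8 = 115. Consumer surplus = ½ × (115 - 5) × 880 = 48400.

Consumer surplus = 48400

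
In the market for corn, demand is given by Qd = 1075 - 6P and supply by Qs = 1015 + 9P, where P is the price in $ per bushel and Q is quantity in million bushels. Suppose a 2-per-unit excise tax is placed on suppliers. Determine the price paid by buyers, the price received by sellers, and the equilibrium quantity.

P_b = 5.2, P_s = 3.2, Q = 1043.8

The tax drives a wedge P_b - P_s = 2. Substituting P_s = P_b - 2 into supply: Qs = 997 + 9P_b.
Market clearing requires 1075 - 6P_b = 997 + 9P_b; hence 78 = 15P_b and P_b = 5.2.
Then P_s = 5.2 - 2 = 3.2 and Q = 1075 - 6(5.2) = 1043.8.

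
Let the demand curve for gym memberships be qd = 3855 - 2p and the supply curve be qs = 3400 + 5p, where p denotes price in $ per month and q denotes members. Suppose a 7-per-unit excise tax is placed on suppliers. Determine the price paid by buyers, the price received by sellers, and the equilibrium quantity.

p_b = 70, p_s = 63, q = 3715

The tax drives a wedge p_b - p_s = 7. Substituting p_s = p_b - 7 into supply: qs = 3365 + 5p_b.
Set qd = qs: 3855 - 2p_b = 3365 + 5p_b, so 490 = 7p_b and p_b = 70.
Then p_s = 70 - 7 = 63 and q = 3855 - 2(70) = 3715.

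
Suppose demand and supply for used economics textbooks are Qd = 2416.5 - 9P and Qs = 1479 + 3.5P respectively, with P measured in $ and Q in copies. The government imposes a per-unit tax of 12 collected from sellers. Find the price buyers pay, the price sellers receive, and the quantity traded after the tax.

P_b = 78.36, P_s = 66.36, Q = 1711.26

Sellers keep P_s = P_b - 12 per unit, so supply in terms of the buyer price is Qs = 1437 + 3.5P_b.
Set Qd = Qs: 2416.5 - 9P_b = 1437 + 3.5P_b, so 979.5 = 12.5P_b and P_b = 78.36.
Then P_s = 78.36 - 12 = 66.36 and Q = 2416.5 - 9(78.36) = 1711.26.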